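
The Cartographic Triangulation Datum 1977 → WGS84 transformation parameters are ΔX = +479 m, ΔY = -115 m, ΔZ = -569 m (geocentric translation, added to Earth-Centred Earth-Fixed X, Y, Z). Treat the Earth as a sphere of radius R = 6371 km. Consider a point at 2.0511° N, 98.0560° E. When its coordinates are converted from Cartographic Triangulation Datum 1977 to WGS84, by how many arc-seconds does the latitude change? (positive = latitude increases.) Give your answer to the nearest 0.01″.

Δφ = -18.20″

sin φ = 0.035791, cos φ = 0.999359, sin λ = 0.990132, cos λ = -0.140141.
North component: ΔN = −sin φ cos λ·ΔX − sin φ sin λ·ΔY + cos φ·ΔZ = −(0.035791)(-0.140141)(479) − (0.035791)(0.990132)(-115) + (0.999359)(-569) = -562.16 m.
1° of latitude spans πR/180 = 111195 m, so Δφ = -562.16 / 111195 × 3600 = -18.200″.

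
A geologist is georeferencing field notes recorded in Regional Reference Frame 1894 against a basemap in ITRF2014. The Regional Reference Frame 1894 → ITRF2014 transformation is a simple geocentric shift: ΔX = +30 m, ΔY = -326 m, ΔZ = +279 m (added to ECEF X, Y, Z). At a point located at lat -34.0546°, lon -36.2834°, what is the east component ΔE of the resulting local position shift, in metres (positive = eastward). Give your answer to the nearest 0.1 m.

The local east axis at (φ, λ) is (−sin λ, cos λ, 0), so ΔE = −sin(-36.2834°)·30 + cos(-36.2834°)·(-326) = -245.04 m.

ΔE = -245.0 m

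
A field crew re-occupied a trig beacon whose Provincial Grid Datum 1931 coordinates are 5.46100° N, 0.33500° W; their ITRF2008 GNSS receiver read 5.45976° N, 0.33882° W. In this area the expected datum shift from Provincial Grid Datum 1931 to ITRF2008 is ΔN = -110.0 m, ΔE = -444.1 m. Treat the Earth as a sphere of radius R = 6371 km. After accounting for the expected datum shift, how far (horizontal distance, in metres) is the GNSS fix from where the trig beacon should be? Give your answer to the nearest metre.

35 m

Observed coordinate differences: Δφ = -0.00124°, Δλ = -0.00382°.
Converting to metres (1° lat = 111195 m, cos φ = 0.995461): observed ΔN = -137.9 m, observed ΔE = -422.8 m.
Subtracting the expected shift leaves a residual of -137.9 − (-110.0) = -27.9 m north and -422.8 − (-444.1) = 21.3 m east.
Residual distance = √((-27.9)² + 21.3²) = 35.1 m.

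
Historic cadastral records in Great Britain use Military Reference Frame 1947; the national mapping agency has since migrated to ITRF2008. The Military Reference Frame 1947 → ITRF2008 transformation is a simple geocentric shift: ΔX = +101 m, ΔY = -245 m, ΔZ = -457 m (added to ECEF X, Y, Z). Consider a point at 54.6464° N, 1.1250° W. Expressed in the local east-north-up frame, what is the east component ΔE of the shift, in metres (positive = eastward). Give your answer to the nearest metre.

ΔE = -243 m

The local east axis at (φ, λ) is (−sin λ, cos λ, 0), so ΔE = −sin(-1.1250°)·101 + cos(-1.1250°)·(-245) = -242.97 m.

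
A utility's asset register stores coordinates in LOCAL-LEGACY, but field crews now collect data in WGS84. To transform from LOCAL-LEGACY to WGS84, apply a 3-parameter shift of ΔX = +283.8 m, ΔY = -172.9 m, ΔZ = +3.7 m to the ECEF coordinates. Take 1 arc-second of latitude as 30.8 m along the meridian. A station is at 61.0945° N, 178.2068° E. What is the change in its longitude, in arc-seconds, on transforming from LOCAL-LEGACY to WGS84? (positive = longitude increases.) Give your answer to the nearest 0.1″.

sin φ = 0.875418, cos φ = 0.483366, sin λ = 0.031292, cos λ = -0.999510.
East component: ΔE = −sin λ·ΔX + cos λ·ΔY = −(0.031292)(283.8) + (-0.999510)(-172.9) = 163.93 m.
1° of latitude spans 3600 × 30.80 = 110880 m; at latitude φ, 1° of longitude spans that × cos φ = 53595.7 m, so Δλ = 163.93 / 53595.7 × 3600 = 11.011″.

Δλ = 11.0″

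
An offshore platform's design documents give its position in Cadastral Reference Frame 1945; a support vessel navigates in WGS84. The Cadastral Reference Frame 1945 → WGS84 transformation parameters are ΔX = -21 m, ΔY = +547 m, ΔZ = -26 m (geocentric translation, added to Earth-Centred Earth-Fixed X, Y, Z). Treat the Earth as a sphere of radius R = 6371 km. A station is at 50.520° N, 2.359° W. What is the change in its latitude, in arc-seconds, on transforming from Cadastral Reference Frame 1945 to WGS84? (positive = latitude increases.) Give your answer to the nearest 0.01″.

Δφ = 0.55″

sin φ = 0.771847, cos φ = 0.635809, sin λ = -0.041161, cos λ = 0.999153.
North component: ΔN = −sin φ cos λ·ΔX − sin φ sin λ·ΔY + cos φ·ΔZ = −(0.771847)(0.999153)(-21) − (0.771847)(-0.041161)(547) + (0.635809)(-26) = 17.04 m.
1° of latitude spans πR/180 = 111195 m, so Δφ = 17.04 / 111195 × 3600 = 0.552″.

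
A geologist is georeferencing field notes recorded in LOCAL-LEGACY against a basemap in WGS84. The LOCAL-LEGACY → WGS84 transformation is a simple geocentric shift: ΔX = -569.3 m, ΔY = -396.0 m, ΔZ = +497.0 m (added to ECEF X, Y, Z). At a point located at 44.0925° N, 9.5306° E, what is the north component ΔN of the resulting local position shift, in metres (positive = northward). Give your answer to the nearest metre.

ΔN = 793 m

At φ = 44.0925°, λ = 9.5306°: sin φ = 0.695819, cos φ = 0.718217, sin λ = 0.165574, cos λ = 0.986197.
ΔN = −sin φ cos λ·ΔX − sin φ sin λ·ΔY + cos φ·ΔZ = −(0.695819)(0.986197)(-569.3) − (0.695819)(0.165574)(-396.0) + (0.718217)(497.0) = 793.24 m.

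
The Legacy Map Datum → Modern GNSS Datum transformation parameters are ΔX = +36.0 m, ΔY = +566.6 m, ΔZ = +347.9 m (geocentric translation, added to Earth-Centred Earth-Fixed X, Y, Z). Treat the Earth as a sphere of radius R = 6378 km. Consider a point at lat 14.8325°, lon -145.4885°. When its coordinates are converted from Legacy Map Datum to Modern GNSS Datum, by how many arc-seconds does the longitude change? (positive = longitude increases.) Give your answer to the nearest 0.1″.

Δλ = -14.9″

sin φ = 0.255994, cos φ = 0.966678, sin λ = -0.566572, cos λ = -0.824012.
East component: ΔE = −sin λ·ΔX + cos λ·ΔY = −(-0.566572)(36.0) + (-0.824012)(566.6) = -446.49 m.
1° of latitude spans πR/180 = 111317 m; at latitude φ, 1° of longitude spans that × cos φ = 107607.8 m, so Δλ = -446.49 / 107607.8 × 3600 = -14.937″.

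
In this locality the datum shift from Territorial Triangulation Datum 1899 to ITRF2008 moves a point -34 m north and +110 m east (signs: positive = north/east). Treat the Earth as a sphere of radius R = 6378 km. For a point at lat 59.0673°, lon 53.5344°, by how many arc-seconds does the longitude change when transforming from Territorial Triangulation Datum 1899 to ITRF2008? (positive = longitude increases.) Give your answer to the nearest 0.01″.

Δλ = 6.92″

At latitude 59.0673°, cos φ = 0.514031.
One radian of longitude at latitude φ spans R cos φ, so Δλ = ΔE / (R cos φ) = 110.0 / (6378000 × 0.514031) = 3.3552e-05 rad = 6.921″.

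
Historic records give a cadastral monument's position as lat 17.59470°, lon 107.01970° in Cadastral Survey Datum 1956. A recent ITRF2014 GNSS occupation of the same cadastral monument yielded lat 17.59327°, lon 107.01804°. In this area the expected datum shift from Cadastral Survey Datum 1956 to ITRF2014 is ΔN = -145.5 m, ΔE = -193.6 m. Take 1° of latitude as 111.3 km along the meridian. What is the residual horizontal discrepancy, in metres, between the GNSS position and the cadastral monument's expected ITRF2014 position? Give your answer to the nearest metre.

22 m

Observed coordinate differences: Δφ = -0.00143°, Δλ = -0.00166°.
Converting to metres (1° lat = 111300 m, cos φ = 0.953219): observed ΔN = -159.2 m, observed ΔE = -176.1 m.
Subtracting the expected shift leaves a residual of -159.2 − (-145.5) = -13.7 m north and -176.1 − (-193.6) = 17.5 m east.
Residual distance = √((-13.7)² + 17.5²) = 22.2 m.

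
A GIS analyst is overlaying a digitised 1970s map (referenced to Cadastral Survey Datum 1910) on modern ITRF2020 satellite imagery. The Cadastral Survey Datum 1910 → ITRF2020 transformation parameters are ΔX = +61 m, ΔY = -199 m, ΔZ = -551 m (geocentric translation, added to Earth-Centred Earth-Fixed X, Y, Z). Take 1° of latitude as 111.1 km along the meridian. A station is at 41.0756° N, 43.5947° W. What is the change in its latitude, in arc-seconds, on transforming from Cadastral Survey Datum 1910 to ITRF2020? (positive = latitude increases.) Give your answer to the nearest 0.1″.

Δφ = -17.3″

sin φ = 0.657054, cos φ = 0.753843, sin λ = -0.689553, cos λ = 0.724236.
North component: ΔN = −sin φ cos λ·ΔX − sin φ sin λ·ΔY + cos φ·ΔZ = −(0.657054)(0.724236)(61) − (0.657054)(-0.689553)(-199) + (0.753843)(-551) = -534.56 m.
1° of latitude spans 111100 m, so Δφ = -534.56 / 111100 × 3600 = -17.321″.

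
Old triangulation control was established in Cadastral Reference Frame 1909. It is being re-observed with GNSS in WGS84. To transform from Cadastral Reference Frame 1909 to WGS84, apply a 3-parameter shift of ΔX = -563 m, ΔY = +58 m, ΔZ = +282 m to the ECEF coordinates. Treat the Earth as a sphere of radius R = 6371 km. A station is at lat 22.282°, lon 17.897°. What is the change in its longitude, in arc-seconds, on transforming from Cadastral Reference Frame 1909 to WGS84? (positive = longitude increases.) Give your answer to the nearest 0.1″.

Δλ = 8.0″

sin φ = 0.379165, cos φ = 0.925329, sin λ = 0.307307, cos λ = 0.951610.
East component: ΔE = −sin λ·ΔX + cos λ·ΔY = −(0.307307)(-563) + (0.951610)(58) = 228.21 m.
1° of latitude spans πR/180 = 111195 m; at latitude φ, 1° of longitude spans that × cos φ = 102891.9 m, so Δλ = 228.21 / 102891.9 × 3600 = 7.985″.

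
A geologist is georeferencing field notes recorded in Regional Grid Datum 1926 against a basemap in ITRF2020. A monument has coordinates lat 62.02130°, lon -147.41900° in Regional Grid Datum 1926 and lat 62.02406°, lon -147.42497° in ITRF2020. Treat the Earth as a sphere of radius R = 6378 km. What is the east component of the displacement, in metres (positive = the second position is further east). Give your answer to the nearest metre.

ΔE = -312 m

Δφ = 62.02406° − 62.02130° = +0.00276°; Δλ = -147.42497° − -147.41900° = -0.00597°.
1° along a meridian = πR/180 = 111317 m.
ΔN = Δφ × 111317 = 307.2 m; ΔE = Δλ × 111317 × cos(62.02130°) = -0.00597 × 111317 × 0.469143 = -311.8 m.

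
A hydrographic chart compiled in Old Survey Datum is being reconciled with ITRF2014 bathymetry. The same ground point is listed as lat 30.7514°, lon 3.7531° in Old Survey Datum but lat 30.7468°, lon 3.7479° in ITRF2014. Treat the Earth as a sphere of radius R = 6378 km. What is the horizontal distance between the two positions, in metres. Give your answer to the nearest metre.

Δφ = 30.7468° − 30.7514° = -0.0046°; Δλ = 3.7479° − 3.7531° = -0.0052°.
1° along a meridian = πR/180 = 111317 m.
ΔN = Δφ × 111317 = -512.1 m; ΔE = Δλ × 111317 × cos(30.7514°) = -0.0052 × 111317 × 0.859394 = -497.5 m.
Distance = √(ΔE² + ΔN²) = √((-497.5)² + (-512.1)²) = 713.9 m.

714 m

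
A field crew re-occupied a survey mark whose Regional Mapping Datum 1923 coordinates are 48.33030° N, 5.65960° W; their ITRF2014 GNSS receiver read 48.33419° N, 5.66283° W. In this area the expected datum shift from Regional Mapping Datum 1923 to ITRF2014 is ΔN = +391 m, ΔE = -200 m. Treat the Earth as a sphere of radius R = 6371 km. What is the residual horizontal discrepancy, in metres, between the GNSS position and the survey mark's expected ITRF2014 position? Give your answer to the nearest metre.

57 m

Observed coordinate differences: Δφ = +0.00389°, Δλ = -0.00323°.
Converting to metres (1° lat = 111195 m, cos φ = 0.664835): observed ΔN = 432.5 m, observed ΔE = -238.8 m.
Subtracting the expected shift leaves a residual of 432.5 − (391) = 41.5 m north and -238.8 − (-200) = -38.8 m east.
Residual distance = √(41.5² + (-38.8)²) = 56.8 m.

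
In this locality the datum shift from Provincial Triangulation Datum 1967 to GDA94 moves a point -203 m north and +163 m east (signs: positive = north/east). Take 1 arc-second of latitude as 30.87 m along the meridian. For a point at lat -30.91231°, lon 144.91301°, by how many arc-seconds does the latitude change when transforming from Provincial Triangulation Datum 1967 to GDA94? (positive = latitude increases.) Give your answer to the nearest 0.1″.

1″ of latitude = 30.87 m, so Δφ = -203.0 / 30.87 = -6.576″.

Δφ = -6.6″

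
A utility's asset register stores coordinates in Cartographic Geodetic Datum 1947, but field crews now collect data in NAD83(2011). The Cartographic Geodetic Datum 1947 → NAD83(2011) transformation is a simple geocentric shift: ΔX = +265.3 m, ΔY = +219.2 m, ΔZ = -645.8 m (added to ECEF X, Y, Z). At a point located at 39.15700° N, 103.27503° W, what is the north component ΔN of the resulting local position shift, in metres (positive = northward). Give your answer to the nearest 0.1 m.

At φ = 39.15700°, λ = -103.27503°: sin φ = 0.631448, cos φ = 0.775419, sin λ = -0.973279, cos λ = -0.229626.
ΔN = −sin φ cos λ·ΔX − sin φ sin λ·ΔY + cos φ·ΔZ = −(0.631448)(-0.229626)(265.3) − (0.631448)(-0.973279)(219.2) + (0.775419)(-645.8) = -327.58 m.

ΔN = -327.6 m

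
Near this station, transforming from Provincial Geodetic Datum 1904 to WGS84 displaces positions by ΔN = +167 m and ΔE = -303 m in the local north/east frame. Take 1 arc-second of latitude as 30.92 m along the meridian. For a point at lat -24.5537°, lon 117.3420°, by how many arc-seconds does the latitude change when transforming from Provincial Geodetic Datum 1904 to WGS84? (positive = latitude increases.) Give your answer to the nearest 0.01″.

Δφ = 5.40″

1″ of latitude = 30.92 m, so Δφ = 167.0 / 30.92 = 5.401″.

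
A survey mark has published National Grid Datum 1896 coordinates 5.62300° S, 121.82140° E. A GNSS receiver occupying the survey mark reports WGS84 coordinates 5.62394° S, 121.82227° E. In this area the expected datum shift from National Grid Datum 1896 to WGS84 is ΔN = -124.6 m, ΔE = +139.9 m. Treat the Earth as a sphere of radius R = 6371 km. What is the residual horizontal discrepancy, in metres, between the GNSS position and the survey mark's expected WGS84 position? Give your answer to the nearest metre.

Observed coordinate differences: Δφ = -0.00094°, Δλ = +0.00087°.
Converting to metres (1° lat = 111195 m, cos φ = 0.995188): observed ΔN = -104.5 m, observed ΔE = 96.3 m.
Subtracting the expected shift leaves a residual of -104.5 − (-124.6) = 20.1 m north and 96.3 − (139.9) = -43.6 m east.
Residual distance = √(20.1² + (-43.6)²) = 48.0 m.

48 m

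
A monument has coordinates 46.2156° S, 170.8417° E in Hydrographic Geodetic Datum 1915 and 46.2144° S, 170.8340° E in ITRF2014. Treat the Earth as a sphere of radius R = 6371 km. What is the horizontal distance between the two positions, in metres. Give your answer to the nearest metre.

607 m

Δφ = -46.2144° − -46.2156° = +0.0012°; Δλ = 170.8340° − 170.8417° = -0.0077°.
1° along a meridian = πR/180 = 111195 m.
ΔN = Δφ × 111195 = 133.4 m; ΔE = Δλ × 111195 × cos(-46.2156°) = -0.0077 × 111195 × 0.691947 = -592.4 m.
Distance = √(ΔE² + ΔN²) = √((-592.4)² + 133.4²) = 607.3 m.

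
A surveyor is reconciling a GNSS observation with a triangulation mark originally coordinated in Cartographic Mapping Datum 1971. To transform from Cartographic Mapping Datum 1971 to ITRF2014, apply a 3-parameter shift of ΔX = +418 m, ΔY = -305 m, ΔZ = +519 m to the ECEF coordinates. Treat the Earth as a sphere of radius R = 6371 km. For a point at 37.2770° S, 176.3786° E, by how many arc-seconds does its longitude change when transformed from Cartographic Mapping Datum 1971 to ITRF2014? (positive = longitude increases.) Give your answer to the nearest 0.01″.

Δλ = 11.31″

sin φ = -0.605669, cos φ = 0.795717, sin λ = 0.063163, cos λ = -0.998003.
East component: ΔE = −sin λ·ΔX + cos λ·ΔY = −(0.063163)(418) + (-0.998003)(-305) = 277.99 m.
1° of latitude spans πR/180 = 111195 m; at latitude φ, 1° of longitude spans that × cos φ = 88479.7 m, so Δλ = 277.99 / 88479.7 × 3600 = 11.311″.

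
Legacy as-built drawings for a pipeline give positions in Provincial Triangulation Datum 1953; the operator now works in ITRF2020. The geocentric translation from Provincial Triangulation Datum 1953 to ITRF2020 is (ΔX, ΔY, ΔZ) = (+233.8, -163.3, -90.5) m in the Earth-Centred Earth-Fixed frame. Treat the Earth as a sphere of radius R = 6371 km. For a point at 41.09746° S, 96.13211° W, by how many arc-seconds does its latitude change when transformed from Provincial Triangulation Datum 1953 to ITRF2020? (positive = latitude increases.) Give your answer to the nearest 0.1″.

sin φ = -0.657342, cos φ = 0.753593, sin λ = -0.994278, cos λ = -0.106821.
North component: ΔN = −sin φ cos λ·ΔX − sin φ sin λ·ΔY + cos φ·ΔZ = −(-0.657342)(-0.106821)(233.8) − (-0.657342)(-0.994278)(-163.3) + (0.753593)(-90.5) = 22.11 m.
1° of latitude spans πR/180 = 111195 m, so Δφ = 22.11 / 111195 × 3600 = 0.716″.

Δφ = 0.7″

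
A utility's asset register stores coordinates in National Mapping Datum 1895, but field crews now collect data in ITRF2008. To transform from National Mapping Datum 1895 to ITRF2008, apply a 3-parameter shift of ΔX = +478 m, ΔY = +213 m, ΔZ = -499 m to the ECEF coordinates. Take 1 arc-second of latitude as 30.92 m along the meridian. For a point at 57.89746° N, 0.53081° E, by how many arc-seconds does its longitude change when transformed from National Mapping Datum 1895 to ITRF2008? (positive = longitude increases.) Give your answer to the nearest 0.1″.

Δλ = 12.7″

sin φ = 0.847098, cos φ = 0.531436, sin λ = 0.009264, cos λ = 0.999957.
East component: ΔE = −sin λ·ΔX + cos λ·ΔY = −(0.009264)(478) + (0.999957)(213) = 208.56 m.
1° of latitude spans 3600 × 30.92 = 111312 m; at latitude φ, 1° of longitude spans that × cos φ = 59155.2 m, so Δλ = 208.56 / 59155.2 × 3600 = 12.692″.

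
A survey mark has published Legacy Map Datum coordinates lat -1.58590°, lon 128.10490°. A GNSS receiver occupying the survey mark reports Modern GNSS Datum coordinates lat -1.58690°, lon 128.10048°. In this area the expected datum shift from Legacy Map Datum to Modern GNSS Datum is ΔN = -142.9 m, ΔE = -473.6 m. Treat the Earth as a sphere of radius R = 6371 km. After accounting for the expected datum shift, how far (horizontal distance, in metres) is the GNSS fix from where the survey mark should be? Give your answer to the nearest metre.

36 m

Observed coordinate differences: Δφ = -0.00100°, Δλ = -0.00442°.
Converting to metres (1° lat = 111195 m, cos φ = 0.999617): observed ΔN = -111.2 m, observed ΔE = -491.3 m.
Subtracting the expected shift leaves a residual of -111.2 − (-142.9) = 31.7 m north and -491.3 − (-473.6) = -17.7 m east.
Residual distance = √(31.7² + (-17.7)²) = 36.3 m.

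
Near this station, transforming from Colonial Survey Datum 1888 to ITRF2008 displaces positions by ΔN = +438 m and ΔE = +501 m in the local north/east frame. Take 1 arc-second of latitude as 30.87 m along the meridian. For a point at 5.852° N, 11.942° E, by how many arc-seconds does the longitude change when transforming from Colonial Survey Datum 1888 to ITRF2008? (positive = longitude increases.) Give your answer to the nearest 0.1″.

At latitude 5.852°, cos φ = 0.994789.
1″ of longitude at this latitude = 30.87 × cos φ = 30.7091 m, so Δλ = 501.0 / 30.7091 = 16.314″.

Δλ = 16.3″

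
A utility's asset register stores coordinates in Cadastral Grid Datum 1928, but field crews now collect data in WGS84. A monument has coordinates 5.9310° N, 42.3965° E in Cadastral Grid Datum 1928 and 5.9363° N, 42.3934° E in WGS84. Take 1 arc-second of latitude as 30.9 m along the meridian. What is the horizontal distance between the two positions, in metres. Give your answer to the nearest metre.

682 m

Δφ = 5.9363° − 5.9310° = +0.0053°; Δλ = 42.3934° − 42.3965° = -0.0031°.
1° of latitude = 3600 × 30.90 = 111240 m.
ΔN = Δφ × 111240 = 589.6 m; ΔE = Δλ × 111240 × cos(5.9310°) = -0.0031 × 111240 × 0.994647 = -343.0 m.
Distance = √(ΔE² + ΔN²) = √((-343.0)² + 589.6²) = 682.1 m.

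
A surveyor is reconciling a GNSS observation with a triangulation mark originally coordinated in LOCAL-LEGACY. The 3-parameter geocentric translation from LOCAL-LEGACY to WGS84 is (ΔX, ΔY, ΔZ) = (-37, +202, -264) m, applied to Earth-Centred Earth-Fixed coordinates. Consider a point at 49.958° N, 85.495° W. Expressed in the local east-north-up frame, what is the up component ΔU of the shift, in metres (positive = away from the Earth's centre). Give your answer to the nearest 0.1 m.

ΔU = -333.5 m

The local up (radial) axis is (cos φ cos λ, cos φ sin λ, sin φ), giving ΔU = -1.870 − 129.555 − 202.111 = -333.54 m.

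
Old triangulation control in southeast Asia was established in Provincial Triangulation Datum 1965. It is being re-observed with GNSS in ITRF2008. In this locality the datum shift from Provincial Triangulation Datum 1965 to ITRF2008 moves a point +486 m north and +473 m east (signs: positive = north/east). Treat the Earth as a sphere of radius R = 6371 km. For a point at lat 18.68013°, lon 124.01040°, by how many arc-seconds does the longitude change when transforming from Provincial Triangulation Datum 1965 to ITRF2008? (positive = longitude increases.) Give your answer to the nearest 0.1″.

At latitude 18.68013°, cos φ = 0.947321.
One radian of longitude at latitude φ spans R cos φ, so Δλ = ΔE / (R cos φ) = 473.0 / (6371000 × 0.947321) = 7.8371e-05 rad = 16.165″.

Δλ = 16.2″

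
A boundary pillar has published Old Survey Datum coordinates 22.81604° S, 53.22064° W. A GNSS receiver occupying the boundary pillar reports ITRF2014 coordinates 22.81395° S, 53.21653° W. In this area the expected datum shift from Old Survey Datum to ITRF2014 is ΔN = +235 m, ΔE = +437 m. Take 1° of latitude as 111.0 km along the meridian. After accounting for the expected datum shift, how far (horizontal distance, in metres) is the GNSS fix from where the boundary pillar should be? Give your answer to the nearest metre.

17 m

Observed coordinate differences: Δφ = +0.00209°, Δλ = +0.00411°.
Converting to metres (1° lat = 111000 m, cos φ = 0.921755): observed ΔN = 232.0 m, observed ΔE = 420.5 m.
Subtracting the expected shift leaves a residual of 232.0 − (235) = -3.0 m north and 420.5 − (437) = -16.5 m east.
Residual distance = √((-3.0)² + (-16.5)²) = 16.8 m.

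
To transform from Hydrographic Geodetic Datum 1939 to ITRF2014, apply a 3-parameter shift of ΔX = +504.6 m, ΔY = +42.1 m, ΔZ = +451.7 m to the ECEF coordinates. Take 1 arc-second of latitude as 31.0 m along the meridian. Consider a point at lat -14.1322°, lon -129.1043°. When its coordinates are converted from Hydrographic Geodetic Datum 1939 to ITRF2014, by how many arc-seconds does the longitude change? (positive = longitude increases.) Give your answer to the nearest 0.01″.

Δλ = 12.14″

sin φ = -0.244160, cos φ = 0.969735, sin λ = -0.775999, cos λ = -0.630734.
East component: ΔE = −sin λ·ΔX + cos λ·ΔY = −(-0.775999)(504.6) + (-0.630734)(42.1) = 365.02 m.
1° of latitude spans 3600 × 31.00 = 111600 m; at latitude φ, 1° of longitude spans that × cos φ = 108222.4 m, so Δλ = 365.02 / 108222.4 × 3600 = 12.142″.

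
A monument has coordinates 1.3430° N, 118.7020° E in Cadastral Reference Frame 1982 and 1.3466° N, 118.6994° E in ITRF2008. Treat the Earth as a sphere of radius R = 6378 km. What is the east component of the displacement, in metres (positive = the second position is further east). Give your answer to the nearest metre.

Δφ = 1.3466° − 1.3430° = +0.0036°; Δλ = 118.6994° − 118.7020° = -0.0026°.
1° along a meridian = πR/180 = 111317 m.
ΔN = Δφ × 111317 = 400.7 m; ΔE = Δλ × 111317 × cos(1.3430°) = -0.0026 × 111317 × 0.999725 = -289.3 m.

ΔE = -289 m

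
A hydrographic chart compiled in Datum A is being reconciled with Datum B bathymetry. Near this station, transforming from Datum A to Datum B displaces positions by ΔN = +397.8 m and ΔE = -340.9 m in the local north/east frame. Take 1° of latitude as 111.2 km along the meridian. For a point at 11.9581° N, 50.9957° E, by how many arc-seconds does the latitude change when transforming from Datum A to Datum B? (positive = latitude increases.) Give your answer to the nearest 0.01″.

Δφ = 12.88″

1° of latitude = 111.2 km, so Δφ = 397.8 / 111200 = 0.0035773° = 12.878″.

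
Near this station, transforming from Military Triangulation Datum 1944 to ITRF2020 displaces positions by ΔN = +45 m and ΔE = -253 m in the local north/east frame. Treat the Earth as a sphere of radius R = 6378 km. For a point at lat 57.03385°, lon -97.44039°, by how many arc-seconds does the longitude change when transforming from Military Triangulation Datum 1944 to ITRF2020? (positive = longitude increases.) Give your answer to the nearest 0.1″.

At latitude 57.03385°, cos φ = 0.544143.
One radian of longitude at latitude φ spans R cos φ, so Δλ = ΔE / (R cos φ) = -253.0 / (6378000 × 0.544143) = -7.2899e-05 rad = -15.037″.

Δλ = -15.0″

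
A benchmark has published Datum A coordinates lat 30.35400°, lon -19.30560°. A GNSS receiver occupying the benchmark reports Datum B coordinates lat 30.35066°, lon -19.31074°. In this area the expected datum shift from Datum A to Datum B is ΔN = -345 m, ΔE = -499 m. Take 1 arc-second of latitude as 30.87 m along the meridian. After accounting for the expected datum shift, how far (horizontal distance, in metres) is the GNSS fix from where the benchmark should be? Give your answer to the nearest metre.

Observed coordinate differences: Δφ = -0.00334°, Δλ = -0.00514°.
Converting to metres (1° lat = 111132 m, cos φ = 0.862920): observed ΔN = -371.2 m, observed ΔE = -492.9 m.
Subtracting the expected shift leaves a residual of -371.2 − (-345) = -26.2 m north and -492.9 − (-499) = 6.1 m east.
Residual distance = √((-26.2)² + 6.1²) = 26.9 m.

27 m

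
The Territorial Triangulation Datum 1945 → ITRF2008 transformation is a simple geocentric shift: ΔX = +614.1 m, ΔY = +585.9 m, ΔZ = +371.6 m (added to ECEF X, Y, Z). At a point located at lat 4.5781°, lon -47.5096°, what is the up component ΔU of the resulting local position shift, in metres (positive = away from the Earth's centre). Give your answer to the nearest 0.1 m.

The local up (radial) axis is (cos φ cos λ, cos φ sin λ, sin φ), giving ΔU = 413.481 − 430.659 + 29.660 = 12.48 m.

ΔU = 12.5 m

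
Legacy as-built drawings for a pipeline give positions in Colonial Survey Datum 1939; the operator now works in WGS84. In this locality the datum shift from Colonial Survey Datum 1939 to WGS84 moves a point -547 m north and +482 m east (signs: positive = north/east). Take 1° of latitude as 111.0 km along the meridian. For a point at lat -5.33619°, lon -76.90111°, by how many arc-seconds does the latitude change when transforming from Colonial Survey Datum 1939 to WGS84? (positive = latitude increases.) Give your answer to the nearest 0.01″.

Δφ = -17.74″

1° of latitude = 111.0 km, so Δφ = -547.0 / 111000 = -0.0049279° = -17.741″.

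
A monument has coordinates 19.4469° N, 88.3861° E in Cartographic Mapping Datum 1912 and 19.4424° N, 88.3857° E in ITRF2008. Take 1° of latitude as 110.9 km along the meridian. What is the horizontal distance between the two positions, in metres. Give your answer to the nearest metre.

Δφ = 19.4424° − 19.4469° = -0.0045°; Δλ = 88.3857° − 88.3861° = -0.0004°.
ΔN = Δφ × 110900 = -499.1 m; ΔE = Δλ × 110900 × cos(19.4469°) = -0.0004 × 110900 × 0.942950 = -41.8 m.
Distance = √(ΔE² + ΔN²) = √((-41.8)² + (-499.1)²) = 500.8 m.

501 m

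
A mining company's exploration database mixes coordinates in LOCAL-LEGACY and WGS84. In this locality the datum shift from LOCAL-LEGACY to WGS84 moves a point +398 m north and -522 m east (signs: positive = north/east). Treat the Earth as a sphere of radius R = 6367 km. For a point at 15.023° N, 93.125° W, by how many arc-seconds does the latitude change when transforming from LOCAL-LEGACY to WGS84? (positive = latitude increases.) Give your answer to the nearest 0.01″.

Δφ = 12.89″

On a sphere of radius R, 1 rad of latitude = R, so Δφ = ΔN / R = 398.0 / 6367000 = 6.2510e-05 rad = 12.894″.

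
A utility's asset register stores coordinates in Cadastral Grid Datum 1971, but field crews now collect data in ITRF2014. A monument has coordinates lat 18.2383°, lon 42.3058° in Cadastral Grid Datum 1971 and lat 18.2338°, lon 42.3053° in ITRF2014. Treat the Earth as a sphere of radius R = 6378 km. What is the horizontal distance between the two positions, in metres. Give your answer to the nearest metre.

Δφ = 18.2338° − 18.2383° = -0.0045°; Δλ = 42.3053° − 42.3058° = -0.0005°.
1° along a meridian = πR/180 = 111317 m.
ΔN = Δφ × 111317 = -500.9 m; ΔE = Δλ × 111317 × cos(18.2383°) = -0.0005 × 111317 × 0.949763 = -52.9 m.
Distance = √(ΔE² + ΔN²) = √((-52.9)² + (-500.9)²) = 503.7 m.

504 m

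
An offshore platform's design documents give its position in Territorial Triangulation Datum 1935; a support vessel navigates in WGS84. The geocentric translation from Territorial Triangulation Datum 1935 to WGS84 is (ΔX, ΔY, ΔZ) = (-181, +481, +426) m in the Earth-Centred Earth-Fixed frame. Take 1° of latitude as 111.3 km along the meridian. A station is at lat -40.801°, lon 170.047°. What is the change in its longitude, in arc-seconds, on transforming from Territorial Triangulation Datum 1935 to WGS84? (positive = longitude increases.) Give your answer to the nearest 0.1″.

Δλ = -18.9″

sin φ = -0.653434, cos φ = 0.756984, sin λ = 0.172840, cos λ = -0.984950.
East component: ΔE = −sin λ·ΔX + cos λ·ΔY = −(0.172840)(-181) + (-0.984950)(481) = -442.48 m.
1° of latitude spans 111300 m; at latitude φ, 1° of longitude spans that × cos φ = 84252.3 m, so Δλ = -442.48 / 84252.3 × 3600 = -18.907″.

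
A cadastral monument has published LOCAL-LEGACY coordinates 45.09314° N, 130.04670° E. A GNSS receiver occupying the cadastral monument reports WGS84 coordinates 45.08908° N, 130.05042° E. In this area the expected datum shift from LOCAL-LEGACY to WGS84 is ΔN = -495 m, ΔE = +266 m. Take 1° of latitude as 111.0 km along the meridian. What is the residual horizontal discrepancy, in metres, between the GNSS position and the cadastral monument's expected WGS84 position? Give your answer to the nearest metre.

Observed coordinate differences: Δφ = -0.00406°, Δλ = +0.00372°.
Converting to metres (1° lat = 111000 m, cos φ = 0.705956): observed ΔN = -450.7 m, observed ΔE = 291.5 m.
Subtracting the expected shift leaves a residual of -450.7 − (-495) = 44.3 m north and 291.5 − (266) = 25.5 m east.
Residual distance = √(44.3² + 25.5²) = 51.2 m.

51 m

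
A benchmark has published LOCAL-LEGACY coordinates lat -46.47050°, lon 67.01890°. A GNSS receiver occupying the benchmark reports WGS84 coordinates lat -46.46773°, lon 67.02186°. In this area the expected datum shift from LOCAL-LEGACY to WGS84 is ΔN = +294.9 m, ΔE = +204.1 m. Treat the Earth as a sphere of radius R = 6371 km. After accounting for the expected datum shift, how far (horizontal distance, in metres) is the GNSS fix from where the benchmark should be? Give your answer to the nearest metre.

Observed coordinate differences: Δφ = +0.00277°, Δλ = +0.00296°.
Converting to metres (1° lat = 111195 m, cos φ = 0.688728): observed ΔN = 308.0 m, observed ΔE = 226.7 m.
Subtracting the expected shift leaves a residual of 308.0 − (294.9) = 13.1 m north and 226.7 − (204.1) = 22.6 m east.
Residual distance = √(13.1² + 22.6²) = 26.1 m.

26 m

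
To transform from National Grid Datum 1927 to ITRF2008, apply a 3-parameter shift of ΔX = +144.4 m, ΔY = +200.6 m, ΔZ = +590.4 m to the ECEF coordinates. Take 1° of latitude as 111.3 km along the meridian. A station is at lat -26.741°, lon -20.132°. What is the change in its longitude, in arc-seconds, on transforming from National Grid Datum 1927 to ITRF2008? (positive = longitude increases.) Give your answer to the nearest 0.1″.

sin φ = -0.449958, cos φ = 0.893050, sin λ = -0.344184, cos λ = 0.938902.
East component: ΔE = −sin λ·ΔX + cos λ·ΔY = −(-0.344184)(144.4) + (0.938902)(200.6) = 238.04 m.
1° of latitude spans 111300 m; at latitude φ, 1° of longitude spans that × cos φ = 99396.4 m, so Δλ = 238.04 / 99396.4 × 3600 = 8.622″.

Δλ = 8.6″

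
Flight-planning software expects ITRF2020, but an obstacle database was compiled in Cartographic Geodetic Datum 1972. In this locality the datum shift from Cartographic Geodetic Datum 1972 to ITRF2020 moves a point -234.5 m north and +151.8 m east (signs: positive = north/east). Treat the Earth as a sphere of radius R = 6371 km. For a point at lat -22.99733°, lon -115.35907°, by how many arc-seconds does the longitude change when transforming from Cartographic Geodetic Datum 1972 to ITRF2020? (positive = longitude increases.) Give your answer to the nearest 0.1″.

Δλ = 5.3″

At latitude -22.99733°, cos φ = 0.920523.
One radian of longitude at latitude φ spans R cos φ, so Δλ = ΔE / (R cos φ) = 151.8 / (6371000 × 0.920523) = 2.5884e-05 rad = 5.339″.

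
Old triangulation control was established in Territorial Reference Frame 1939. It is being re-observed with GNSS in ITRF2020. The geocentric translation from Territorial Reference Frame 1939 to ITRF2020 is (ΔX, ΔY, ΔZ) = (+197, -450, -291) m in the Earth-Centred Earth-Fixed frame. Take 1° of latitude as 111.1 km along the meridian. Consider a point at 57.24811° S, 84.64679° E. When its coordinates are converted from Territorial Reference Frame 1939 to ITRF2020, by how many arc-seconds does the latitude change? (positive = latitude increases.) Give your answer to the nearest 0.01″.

sin φ = -0.841021, cos φ = 0.541002, sin λ = 0.995638, cos λ = 0.093295.
North component: ΔN = −sin φ cos λ·ΔX − sin φ sin λ·ΔY + cos φ·ΔZ = −(-0.841021)(0.093295)(197) − (-0.841021)(0.995638)(-450) + (0.541002)(-291) = -518.78 m.
1° of latitude spans 111100 m, so Δφ = -518.78 / 111100 × 3600 = -16.810″.

Δφ = -16.81″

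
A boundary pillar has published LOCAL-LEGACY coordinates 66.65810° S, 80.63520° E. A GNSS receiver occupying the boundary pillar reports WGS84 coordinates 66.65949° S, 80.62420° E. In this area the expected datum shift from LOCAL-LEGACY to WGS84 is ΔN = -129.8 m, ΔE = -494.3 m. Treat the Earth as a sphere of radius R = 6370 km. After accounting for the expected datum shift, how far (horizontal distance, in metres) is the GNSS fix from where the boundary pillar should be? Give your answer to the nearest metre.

27 m

Observed coordinate differences: Δφ = -0.00139°, Δλ = -0.01100°.
Converting to metres (1° lat = 111177 m, cos φ = 0.396217): observed ΔN = -154.5 m, observed ΔE = -484.6 m.
Subtracting the expected shift leaves a residual of -154.5 − (-129.8) = -24.7 m north and -484.6 − (-494.3) = 9.7 m east.
Residual distance = √((-24.7)² + 9.7²) = 26.6 m.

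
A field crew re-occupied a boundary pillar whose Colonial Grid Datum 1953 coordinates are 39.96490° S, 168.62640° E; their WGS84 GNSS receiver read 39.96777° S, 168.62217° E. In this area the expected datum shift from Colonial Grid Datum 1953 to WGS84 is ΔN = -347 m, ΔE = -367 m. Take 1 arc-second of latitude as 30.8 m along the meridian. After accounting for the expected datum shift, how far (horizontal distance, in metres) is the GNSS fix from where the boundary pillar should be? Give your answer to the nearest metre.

30 m

Observed coordinate differences: Δφ = -0.00287°, Δλ = -0.00423°.
Converting to metres (1° lat = 110880 m, cos φ = 0.766438): observed ΔN = -318.2 m, observed ΔE = -359.5 m.
Subtracting the expected shift leaves a residual of -318.2 − (-347) = 28.8 m north and -359.5 − (-367) = 7.5 m east.
Residual distance = √(28.8² + 7.5²) = 29.7 m.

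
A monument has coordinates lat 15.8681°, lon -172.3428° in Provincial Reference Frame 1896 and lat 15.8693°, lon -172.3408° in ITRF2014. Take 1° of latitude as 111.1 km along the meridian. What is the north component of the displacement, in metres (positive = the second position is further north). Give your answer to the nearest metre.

Δφ = 15.8693° − 15.8681° = +0.0012°; Δλ = -172.3408° − -172.3428° = +0.0020°.
ΔN = Δφ × 111100 = 133.3 m; ΔE = Δλ × 111100 × cos(15.8681°) = +0.0020 × 111100 × 0.961894 = 213.7 m.

ΔN = 133 m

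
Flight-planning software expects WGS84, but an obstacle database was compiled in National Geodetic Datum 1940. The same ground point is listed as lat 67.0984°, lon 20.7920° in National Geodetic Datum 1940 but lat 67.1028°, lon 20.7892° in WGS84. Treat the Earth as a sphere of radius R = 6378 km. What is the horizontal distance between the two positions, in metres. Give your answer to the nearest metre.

505 m

Δφ = 67.1028° − 67.0984° = +0.0044°; Δλ = 20.7892° − 20.7920° = -0.0028°.
1° along a meridian = πR/180 = 111317 m.
ΔN = Δφ × 111317 = 489.8 m; ΔE = Δλ × 111317 × cos(67.0984°) = -0.0028 × 111317 × 0.389150 = -121.3 m.
Distance = √(ΔE² + ΔN²) = √((-121.3)² + 489.8²) = 504.6 m.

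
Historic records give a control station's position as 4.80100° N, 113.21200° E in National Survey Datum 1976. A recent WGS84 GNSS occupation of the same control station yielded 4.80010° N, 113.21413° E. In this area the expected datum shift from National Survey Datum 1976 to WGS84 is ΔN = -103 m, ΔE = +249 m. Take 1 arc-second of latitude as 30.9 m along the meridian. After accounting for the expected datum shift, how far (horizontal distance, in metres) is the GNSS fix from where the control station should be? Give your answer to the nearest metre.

Observed coordinate differences: Δφ = -0.00090°, Δλ = +0.00213°.
Converting to metres (1° lat = 111240 m, cos φ = 0.996491): observed ΔN = -100.1 m, observed ΔE = 236.1 m.
Subtracting the expected shift leaves a residual of -100.1 − (-103) = 2.9 m north and 236.1 − (249) = -12.9 m east.
Residual distance = √(2.9² + (-12.9)²) = 13.2 m.

13 m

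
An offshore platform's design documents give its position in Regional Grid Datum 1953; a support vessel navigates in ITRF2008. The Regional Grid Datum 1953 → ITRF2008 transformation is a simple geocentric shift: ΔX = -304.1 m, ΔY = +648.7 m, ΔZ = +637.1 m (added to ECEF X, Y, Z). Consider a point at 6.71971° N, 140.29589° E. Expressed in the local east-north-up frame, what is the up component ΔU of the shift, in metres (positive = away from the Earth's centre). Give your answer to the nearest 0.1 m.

ΔU = 718.5 m

At φ = 6.71971°, λ = 140.29589°: sin φ = 0.117012, cos φ = 0.993130, sin λ = 0.638823, cos λ = -0.769354.
ΔU = cos φ cos λ·ΔX + cos φ sin λ·ΔY + sin φ·ΔZ = (0.993130)(-0.769354)(-304.1) + (0.993130)(0.638823)(648.7) + (0.117012)(637.1) = 718.46 m.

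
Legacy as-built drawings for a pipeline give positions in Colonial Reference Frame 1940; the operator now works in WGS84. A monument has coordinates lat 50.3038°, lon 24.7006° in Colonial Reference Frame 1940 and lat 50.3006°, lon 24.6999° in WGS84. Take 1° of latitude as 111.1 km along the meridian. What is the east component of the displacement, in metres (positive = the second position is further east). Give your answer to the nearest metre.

ΔE = -50 m

Δφ = 50.3006° − 50.3038° = -0.0032°; Δλ = 24.6999° − 24.7006° = -0.0007°.
ΔN = Δφ × 111100 = -355.5 m; ΔE = Δλ × 111100 × cos(50.3038°) = -0.0007 × 111100 × 0.638717 = -49.7 m.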